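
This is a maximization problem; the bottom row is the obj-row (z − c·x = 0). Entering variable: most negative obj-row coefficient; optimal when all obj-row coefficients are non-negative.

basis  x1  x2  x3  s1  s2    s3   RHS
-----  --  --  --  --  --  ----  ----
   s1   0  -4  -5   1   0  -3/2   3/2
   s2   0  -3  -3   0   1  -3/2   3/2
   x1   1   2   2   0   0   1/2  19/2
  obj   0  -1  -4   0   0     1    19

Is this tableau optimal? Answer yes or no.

no

The obj-row has a negative entry -4 in column x3, so it is not optimal.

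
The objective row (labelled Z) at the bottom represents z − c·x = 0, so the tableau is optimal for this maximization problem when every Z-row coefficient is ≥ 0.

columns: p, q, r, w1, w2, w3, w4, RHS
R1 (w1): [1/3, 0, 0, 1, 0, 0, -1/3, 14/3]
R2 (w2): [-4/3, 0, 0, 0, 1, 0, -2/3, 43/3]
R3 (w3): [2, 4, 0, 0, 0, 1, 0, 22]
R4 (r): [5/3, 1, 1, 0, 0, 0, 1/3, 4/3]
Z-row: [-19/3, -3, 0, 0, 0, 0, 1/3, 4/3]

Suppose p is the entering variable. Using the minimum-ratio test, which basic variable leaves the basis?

Column p entries and ratios — w1: (14/3)/(1/3) = 14; w2: -4/3 ≤ 0, skip; w3: 22/2 = 11; r: (4/3)/(5/3) = 4/5.
Smallest ratio is 4/5 in the row of r, so r leaves.

r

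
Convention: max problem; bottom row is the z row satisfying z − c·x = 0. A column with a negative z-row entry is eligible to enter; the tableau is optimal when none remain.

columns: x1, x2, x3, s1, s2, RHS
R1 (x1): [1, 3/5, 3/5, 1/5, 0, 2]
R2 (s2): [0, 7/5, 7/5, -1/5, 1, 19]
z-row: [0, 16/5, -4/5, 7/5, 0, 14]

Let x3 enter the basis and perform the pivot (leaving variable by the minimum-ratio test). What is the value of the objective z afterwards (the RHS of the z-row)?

Ratio test on column x3 — row 1: 2/(3/5) = 10/3; row 2: 19/(7/5) = 95/7. Minimum is 10/3 at row 1 (x1 leaves); pivot element 3/5.
Pivot on row 1; the z-row RHS becomes 14 − (-4/5)·(10/3) = 50/3.

50/3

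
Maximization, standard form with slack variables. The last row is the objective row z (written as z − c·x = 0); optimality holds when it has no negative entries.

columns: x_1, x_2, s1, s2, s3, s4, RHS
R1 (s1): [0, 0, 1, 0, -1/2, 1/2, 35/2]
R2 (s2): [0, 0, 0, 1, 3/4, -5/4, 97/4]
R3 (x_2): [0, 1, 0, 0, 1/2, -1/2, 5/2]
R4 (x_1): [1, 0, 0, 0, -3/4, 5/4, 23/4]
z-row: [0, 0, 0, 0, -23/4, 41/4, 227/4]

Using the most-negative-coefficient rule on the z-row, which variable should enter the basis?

Negative z-row entries: s3: -23/4.
The most negative is -23/4 in column s3, so s3 enters.

s3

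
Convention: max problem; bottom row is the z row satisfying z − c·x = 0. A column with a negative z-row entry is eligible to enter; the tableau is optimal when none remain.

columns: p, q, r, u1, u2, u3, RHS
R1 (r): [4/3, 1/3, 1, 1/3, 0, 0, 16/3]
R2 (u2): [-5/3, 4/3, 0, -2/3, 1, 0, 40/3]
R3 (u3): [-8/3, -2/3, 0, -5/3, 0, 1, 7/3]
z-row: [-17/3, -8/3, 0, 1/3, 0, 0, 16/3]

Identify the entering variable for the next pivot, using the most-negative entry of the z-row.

p

Negative z-row entries: p: -17/3, q: -8/3.
The most negative is -17/3 in column p, so p enters.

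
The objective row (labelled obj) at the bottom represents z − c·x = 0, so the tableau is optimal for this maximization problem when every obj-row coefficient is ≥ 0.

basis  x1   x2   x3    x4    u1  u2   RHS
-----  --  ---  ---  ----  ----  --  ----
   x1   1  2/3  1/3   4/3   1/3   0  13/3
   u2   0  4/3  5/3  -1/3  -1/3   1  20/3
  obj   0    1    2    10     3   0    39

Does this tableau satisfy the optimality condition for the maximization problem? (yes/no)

yes

Every obj-row coefficient is ≥ 0, so the tableau is optimal.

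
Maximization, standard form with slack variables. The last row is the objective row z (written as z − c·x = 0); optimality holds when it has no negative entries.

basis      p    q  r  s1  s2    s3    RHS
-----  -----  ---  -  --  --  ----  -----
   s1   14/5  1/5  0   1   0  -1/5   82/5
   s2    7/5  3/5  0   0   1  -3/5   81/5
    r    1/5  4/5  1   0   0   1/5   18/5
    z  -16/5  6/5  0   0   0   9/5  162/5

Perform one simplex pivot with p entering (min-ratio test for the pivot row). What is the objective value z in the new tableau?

358/7

Ratio test on column p — row 1: (82/5)/(14/5) = 41/7; row 2: (81/5)/(7/5) = 81/7; row 3: (18/5)/(1/5) = 18. Minimum is 41/7 at row 1 (s1 leaves); pivot element 14/5.
Pivot on row 1; the z-row RHS becomes 162/5 − (-16/5)·(41/7) = 358/7.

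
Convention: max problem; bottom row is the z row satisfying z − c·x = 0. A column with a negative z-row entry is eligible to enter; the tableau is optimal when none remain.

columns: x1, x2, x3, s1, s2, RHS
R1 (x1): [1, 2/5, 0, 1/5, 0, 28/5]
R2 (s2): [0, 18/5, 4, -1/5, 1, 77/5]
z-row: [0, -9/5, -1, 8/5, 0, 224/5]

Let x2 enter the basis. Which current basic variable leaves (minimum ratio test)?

Column x2 entries and ratios — x1: (28/5)/(2/5) = 14; s2: (77/5)/(18/5) = 77/18.
Smallest ratio is 77/18 in the row of s2, so s2 leaves.

s2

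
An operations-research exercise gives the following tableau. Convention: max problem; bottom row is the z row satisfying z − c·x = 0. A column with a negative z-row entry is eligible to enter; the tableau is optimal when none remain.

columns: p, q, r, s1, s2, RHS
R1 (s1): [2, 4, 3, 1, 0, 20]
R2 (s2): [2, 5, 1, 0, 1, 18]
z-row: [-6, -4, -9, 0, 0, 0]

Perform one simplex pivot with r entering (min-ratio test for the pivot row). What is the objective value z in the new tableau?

Ratio test on column r — row 1: 20/3 = 20/3; row 2: 18/1 = 18. Minimum is 20/3 at row 1 (s1 leaves); pivot element 3.
Pivot on row 1; the z-row RHS becomes 0 − (-9)·(20/3) = 60.

60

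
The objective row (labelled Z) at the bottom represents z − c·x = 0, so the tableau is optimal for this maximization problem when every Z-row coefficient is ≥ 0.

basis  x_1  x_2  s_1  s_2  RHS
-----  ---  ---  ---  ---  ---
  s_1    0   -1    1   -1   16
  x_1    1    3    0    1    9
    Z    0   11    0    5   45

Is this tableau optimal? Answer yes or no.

Every Z-row coefficient is ≥ 0, so the tableau is optimal.

yes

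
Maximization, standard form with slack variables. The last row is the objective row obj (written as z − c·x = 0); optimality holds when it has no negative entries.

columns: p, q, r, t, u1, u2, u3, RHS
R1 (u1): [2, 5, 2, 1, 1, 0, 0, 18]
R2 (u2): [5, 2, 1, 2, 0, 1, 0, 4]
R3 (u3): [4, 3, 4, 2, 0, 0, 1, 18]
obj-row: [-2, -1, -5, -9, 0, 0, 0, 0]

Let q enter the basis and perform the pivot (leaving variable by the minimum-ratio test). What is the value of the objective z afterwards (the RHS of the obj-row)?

2

Ratio test on column q — row 1: 18/5 = 18/5; row 2: 4/2 = 2; row 3: 18/3 = 6. Minimum is 2 at row 2 (u2 leaves); pivot element 2.
Pivot on row 2; the obj-row RHS becomes 0 − (-1)·2 = 2.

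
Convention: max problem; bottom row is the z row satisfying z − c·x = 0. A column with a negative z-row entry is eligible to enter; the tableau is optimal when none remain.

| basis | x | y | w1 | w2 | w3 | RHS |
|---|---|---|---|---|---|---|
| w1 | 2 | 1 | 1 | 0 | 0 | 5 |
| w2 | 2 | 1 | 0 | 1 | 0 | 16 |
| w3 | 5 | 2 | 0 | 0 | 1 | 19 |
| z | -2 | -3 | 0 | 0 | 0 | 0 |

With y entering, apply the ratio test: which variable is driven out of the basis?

Column y entries and ratios — w1: 5/1 = 5; w2: 16/1 = 16; w3: 19/2 = 19/2.
Smallest ratio is 5 in the row of w1, so w1 leaves.

w1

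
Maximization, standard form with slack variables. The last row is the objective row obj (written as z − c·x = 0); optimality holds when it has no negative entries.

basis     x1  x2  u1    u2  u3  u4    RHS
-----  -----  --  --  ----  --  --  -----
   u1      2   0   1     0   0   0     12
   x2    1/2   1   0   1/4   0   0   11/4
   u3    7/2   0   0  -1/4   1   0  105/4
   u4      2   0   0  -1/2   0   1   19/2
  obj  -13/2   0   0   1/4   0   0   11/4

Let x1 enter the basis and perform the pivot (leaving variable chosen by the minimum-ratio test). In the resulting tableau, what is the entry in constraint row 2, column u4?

Ratio test on column x1 — row 1: 12/2 = 6; row 2: (11/4)/(1/2) = 11/2; row 3: (105/4)/(7/2) = 15/2; row 4: (19/2)/2 = 19/4. Minimum is 19/4 at row 4 (u4 leaves); pivot element 2.
Divide row 4 by 2; eliminate column x1 from the other rows.
Row 2 update in column u4: 0 − (1/2)·(1/2) = -1/4.

-1/4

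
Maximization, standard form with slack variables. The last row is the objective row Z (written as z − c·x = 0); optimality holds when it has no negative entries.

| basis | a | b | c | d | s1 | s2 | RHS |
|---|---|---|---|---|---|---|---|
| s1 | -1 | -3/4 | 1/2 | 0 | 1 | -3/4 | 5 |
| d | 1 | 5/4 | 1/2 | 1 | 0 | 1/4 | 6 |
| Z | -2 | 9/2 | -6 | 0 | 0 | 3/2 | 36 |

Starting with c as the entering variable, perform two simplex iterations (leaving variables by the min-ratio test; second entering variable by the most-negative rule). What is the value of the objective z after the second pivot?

103

Ratio test on column c — row 1: 5/(1/2) = 10; row 2: 6/(1/2) = 12. Minimum is 10 at row 1 (s1 leaves); pivot element 1/2.
Pivot on row 1; the Z-row RHS becomes 36 − (-6)·10 = 96.
Next entering variable (most negative Z-row entry -14): a.
Ratio test on column a — row 1: entry -2 ≤ 0; row 2: 1/2 = 1/2. Minimum is 1/2 at row 2 (d leaves); pivot element 2.
After the second pivot the Z-row RHS is 96 − (-14)·(1/2) = 103.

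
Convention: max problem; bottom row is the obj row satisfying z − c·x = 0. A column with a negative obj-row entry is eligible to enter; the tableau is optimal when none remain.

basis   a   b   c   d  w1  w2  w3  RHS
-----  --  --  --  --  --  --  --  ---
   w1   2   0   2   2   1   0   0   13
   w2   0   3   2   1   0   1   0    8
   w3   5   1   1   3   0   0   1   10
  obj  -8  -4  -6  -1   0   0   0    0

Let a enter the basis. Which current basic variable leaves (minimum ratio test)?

Column a entries and ratios — w1: 13/2 = 13/2; w2: 0 ≤ 0, skip; w3: 10/5 = 2.
Smallest ratio is 2 in the row of w3, so w3 leaves.

w3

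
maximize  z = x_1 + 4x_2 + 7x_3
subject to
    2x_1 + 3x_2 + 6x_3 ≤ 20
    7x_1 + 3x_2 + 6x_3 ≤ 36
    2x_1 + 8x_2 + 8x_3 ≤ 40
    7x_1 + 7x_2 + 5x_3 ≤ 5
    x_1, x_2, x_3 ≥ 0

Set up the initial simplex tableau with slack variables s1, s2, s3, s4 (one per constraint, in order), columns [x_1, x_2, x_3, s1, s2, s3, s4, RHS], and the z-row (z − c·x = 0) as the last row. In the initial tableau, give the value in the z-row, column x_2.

The z-row carries the negated objective coefficients: the x_2 entry is -4.

-4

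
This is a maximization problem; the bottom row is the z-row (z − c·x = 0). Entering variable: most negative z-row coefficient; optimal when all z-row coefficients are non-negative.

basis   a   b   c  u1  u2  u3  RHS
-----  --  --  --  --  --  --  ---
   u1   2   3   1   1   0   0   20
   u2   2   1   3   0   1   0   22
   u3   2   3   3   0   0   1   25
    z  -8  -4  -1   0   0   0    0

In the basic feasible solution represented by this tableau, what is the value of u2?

u2 is basic (row 2); its value is the RHS of that row, 22.

22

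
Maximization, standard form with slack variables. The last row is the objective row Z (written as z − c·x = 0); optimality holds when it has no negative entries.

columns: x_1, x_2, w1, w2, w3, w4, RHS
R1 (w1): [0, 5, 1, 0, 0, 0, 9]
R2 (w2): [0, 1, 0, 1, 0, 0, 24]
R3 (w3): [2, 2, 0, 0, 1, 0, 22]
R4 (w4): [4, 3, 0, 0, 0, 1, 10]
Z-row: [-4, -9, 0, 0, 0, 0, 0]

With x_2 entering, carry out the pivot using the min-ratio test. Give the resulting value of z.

Ratio test on column x_2 — row 1: 9/5 = 9/5; row 2: 24/1 = 24; row 3: 22/2 = 11; row 4: 10/3 = 10/3. Minimum is 9/5 at row 1 (w1 leaves); pivot element 5.
Pivot on row 1; the Z-row RHS becomes 0 − (-9)·(9/5) = 81/5.

81/5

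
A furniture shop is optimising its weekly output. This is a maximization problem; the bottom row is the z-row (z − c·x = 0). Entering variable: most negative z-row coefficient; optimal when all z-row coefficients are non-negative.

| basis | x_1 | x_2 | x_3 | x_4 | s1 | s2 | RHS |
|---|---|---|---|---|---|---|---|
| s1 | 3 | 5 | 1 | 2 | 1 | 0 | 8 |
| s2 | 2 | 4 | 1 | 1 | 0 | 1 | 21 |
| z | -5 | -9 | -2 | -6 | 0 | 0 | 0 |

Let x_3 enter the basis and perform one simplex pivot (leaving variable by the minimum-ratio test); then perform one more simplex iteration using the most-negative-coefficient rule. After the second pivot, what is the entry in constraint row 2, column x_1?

1/2

Ratio test on column x_3 — row 1: 8/1 = 8; row 2: 21/1 = 21. Minimum is 8 at row 1 (s1 leaves); pivot element 1.
Divide row 1 by 1; eliminate column x_3 from the other rows.
Second iteration: most negative z-row entry is -2 in column x_4, so x_4 enters.
Ratio test on column x_4 — row 1: 8/2 = 4; row 2: entry -1 ≤ 0. Minimum is 4 at row 1 (x_3 leaves); pivot element 2.
Divide row 1 by 2; eliminate column x_4 from the other rows.
After both pivots, the entry at constraint row 2, column x_1 is 1/2.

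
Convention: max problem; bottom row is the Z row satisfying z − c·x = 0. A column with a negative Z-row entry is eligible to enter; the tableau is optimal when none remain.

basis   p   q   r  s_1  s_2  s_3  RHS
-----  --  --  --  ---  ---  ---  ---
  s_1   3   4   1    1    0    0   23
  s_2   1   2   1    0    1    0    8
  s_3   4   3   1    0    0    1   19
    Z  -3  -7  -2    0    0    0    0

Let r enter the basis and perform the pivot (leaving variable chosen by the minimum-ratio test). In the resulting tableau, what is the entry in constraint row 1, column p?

Ratio test on column r — row 1: 23/1 = 23; row 2: 8/1 = 8; row 3: 19/1 = 19. Minimum is 8 at row 2 (s_2 leaves); pivot element 1.
Divide row 2 by 1; eliminate column r from the other rows.
Row 1 update in column p: 3 − 1·1 = 2.

2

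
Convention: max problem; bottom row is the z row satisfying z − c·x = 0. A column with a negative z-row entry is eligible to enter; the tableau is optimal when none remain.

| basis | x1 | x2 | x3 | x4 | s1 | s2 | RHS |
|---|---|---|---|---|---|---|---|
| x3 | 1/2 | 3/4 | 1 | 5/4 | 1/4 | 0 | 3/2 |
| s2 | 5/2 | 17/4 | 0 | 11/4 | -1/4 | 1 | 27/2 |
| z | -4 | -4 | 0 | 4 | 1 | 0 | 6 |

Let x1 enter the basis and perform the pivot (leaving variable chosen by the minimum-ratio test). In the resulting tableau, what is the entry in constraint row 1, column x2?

Ratio test on column x1 — row 1: (3/2)/(1/2) = 3; row 2: (27/2)/(5/2) = 27/5. Minimum is 3 at row 1 (x3 leaves); pivot element 1/2.
Divide row 1 by 1/2; eliminate column x1 from the other rows.
In the new row 1, the x2 entry is the old entry divided by the pivot: (3/4)/(1/2) = 3/2.

3/2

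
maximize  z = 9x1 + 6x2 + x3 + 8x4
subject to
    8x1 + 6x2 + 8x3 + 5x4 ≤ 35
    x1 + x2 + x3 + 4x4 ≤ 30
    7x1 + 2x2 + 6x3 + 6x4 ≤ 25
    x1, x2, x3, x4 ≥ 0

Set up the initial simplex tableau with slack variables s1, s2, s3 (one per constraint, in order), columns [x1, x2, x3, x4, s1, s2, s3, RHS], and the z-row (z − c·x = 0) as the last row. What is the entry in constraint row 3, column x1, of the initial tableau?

7

Constraint 3 has coefficient 7 on x1.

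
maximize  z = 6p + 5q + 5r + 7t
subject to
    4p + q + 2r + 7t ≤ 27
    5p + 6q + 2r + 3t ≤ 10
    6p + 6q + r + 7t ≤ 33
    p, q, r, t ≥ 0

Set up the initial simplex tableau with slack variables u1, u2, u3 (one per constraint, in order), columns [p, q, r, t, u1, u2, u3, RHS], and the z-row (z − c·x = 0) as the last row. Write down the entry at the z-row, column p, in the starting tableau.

-6

The z-row carries the negated objective coefficients: the p entry is -6.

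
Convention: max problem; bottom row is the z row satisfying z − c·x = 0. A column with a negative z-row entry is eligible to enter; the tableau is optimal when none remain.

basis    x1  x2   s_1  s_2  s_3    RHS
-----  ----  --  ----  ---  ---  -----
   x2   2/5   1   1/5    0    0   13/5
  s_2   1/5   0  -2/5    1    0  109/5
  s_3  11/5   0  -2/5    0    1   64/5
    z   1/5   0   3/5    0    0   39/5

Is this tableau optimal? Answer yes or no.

yes

Every z-row coefficient is ≥ 0, so the tableau is optimal.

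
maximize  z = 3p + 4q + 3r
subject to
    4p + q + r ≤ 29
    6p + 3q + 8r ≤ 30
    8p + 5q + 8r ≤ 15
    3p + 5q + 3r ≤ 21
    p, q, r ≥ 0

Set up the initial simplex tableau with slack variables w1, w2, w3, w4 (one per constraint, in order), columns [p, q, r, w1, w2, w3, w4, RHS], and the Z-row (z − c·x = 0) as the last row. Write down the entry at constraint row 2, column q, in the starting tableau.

3

Constraint 2 has coefficient 3 on q.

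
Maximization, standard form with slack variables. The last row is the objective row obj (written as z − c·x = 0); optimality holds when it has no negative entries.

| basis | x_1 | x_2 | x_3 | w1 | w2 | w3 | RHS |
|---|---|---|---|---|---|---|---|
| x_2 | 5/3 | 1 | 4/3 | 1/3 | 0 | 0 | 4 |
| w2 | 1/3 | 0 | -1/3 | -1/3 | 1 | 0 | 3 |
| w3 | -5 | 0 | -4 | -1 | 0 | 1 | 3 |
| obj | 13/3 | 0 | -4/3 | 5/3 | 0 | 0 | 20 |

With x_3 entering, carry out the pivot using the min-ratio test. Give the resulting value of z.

Ratio test on column x_3 — row 1: 4/(4/3) = 3; row 2: entry -1/3 ≤ 0; row 3: entry -4 ≤ 0. Minimum is 3 at row 1 (x_2 leaves); pivot element 4/3.
Pivot on row 1; the obj-row RHS becomes 20 − (-4/3)·3 = 24.

24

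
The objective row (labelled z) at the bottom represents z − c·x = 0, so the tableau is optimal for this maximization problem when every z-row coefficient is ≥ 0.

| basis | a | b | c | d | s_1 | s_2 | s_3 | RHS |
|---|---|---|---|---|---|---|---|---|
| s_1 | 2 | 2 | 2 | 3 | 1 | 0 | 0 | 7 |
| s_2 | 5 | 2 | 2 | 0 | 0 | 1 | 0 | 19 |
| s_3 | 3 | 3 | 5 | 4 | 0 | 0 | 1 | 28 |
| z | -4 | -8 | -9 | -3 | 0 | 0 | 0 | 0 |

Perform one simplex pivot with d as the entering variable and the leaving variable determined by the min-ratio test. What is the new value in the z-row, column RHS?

Ratio test on column d — row 1: 7/3 = 7/3; row 2: entry 0 ≤ 0; row 3: 28/4 = 7. Minimum is 7/3 at row 1 (s_1 leaves); pivot element 3.
Divide row 1 by 3; eliminate column d from the other rows.
z-row update in column RHS: 0 − (-3)·(7/3) = 7.

7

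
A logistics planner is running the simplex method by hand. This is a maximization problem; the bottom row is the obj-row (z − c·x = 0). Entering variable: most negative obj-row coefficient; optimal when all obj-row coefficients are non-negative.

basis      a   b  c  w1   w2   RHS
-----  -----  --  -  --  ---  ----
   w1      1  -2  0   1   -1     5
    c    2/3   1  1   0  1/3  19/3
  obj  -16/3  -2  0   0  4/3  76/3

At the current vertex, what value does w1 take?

5

w1 is basic (row 1); its value is the RHS of that row, 5.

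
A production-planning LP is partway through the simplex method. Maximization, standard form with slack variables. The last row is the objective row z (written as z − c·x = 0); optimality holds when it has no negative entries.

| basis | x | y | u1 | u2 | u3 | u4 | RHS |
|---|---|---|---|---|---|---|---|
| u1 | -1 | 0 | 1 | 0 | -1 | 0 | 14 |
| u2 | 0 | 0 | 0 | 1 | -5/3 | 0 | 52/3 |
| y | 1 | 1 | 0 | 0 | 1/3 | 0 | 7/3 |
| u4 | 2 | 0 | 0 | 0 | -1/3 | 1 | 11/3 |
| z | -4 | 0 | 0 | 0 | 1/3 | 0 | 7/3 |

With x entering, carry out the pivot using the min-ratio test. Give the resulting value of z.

29/3

Ratio test on column x — row 1: entry -1 ≤ 0; row 2: entry 0 ≤ 0; row 3: (7/3)/1 = 7/3; row 4: (11/3)/2 = 11/6. Minimum is 11/6 at row 4 (u4 leaves); pivot element 2.
Pivot on row 4; the z-row RHS becomes 7/3 − (-4)·(11/6) = 29/3.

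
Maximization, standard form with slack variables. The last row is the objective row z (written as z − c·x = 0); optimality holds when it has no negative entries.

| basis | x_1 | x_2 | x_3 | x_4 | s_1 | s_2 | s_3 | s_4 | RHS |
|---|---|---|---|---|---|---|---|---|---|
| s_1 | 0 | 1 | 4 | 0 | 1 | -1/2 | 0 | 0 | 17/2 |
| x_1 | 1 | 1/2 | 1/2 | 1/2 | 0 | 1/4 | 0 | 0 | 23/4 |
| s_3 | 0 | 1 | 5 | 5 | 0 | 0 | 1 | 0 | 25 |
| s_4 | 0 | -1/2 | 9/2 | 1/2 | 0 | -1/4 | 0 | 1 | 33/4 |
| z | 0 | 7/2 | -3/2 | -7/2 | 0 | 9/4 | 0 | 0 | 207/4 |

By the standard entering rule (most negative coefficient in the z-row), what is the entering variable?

Negative z-row entries: x_3: -3/2, x_4: -7/2.
The most negative is -7/2 in column x_4, so x_4 enters.

x_4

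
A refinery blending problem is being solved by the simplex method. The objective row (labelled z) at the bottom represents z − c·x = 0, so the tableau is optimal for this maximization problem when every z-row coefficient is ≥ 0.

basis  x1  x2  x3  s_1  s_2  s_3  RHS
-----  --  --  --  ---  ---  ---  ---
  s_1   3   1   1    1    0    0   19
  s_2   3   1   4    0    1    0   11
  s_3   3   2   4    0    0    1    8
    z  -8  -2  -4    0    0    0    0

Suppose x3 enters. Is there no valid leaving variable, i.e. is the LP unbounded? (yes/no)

no

Column x3 has positive entries in row(s) 1, 2, 3, so the ratio test bounds it — not unbounded.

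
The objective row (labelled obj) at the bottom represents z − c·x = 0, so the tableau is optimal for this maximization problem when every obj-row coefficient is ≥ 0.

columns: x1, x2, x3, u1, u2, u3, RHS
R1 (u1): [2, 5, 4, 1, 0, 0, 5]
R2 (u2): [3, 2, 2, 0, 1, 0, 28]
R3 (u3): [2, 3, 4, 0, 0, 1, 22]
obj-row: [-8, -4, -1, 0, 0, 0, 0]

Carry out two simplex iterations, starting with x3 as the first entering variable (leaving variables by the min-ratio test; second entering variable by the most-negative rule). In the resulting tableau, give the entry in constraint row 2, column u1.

-3/2

Ratio test on column x3 — row 1: 5/4 = 5/4; row 2: 28/2 = 14; row 3: 22/4 = 11/2. Minimum is 5/4 at row 1 (u1 leaves); pivot element 4.
Divide row 1 by 4; eliminate column x3 from the other rows.
Second iteration: most negative obj-row entry is -15/2 in column x1, so x1 enters.
Ratio test on column x1 — row 1: (5/4)/(1/2) = 5/2; row 2: (51/2)/2 = 51/4; row 3: entry 0 ≤ 0. Minimum is 5/2 at row 1 (x3 leaves); pivot element 1/2.
Divide row 1 by 1/2; eliminate column x1 from the other rows.
After both pivots, the entry at constraint row 2, column u1 is -3/2.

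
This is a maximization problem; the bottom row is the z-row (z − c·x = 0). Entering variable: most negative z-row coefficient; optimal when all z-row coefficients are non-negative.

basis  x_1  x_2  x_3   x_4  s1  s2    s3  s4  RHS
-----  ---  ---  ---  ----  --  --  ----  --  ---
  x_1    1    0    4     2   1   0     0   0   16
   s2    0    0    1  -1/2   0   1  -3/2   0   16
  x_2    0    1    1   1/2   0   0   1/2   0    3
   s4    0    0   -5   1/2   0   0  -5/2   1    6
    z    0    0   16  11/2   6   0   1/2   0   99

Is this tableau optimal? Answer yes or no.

Every z-row coefficient is ≥ 0, so the tableau is optimal.

yes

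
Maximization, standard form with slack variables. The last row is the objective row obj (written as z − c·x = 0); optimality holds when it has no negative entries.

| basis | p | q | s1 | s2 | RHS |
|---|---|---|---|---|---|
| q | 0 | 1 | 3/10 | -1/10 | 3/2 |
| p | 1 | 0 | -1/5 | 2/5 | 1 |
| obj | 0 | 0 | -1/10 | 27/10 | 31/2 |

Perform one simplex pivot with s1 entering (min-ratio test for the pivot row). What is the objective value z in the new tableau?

Ratio test on column s1 — row 1: (3/2)/(3/10) = 5; row 2: entry -1/5 ≤ 0. Minimum is 5 at row 1 (q leaves); pivot element 3/10.
Pivot on row 1; the obj-row RHS becomes 31/2 − (-1/10)·5 = 16.

16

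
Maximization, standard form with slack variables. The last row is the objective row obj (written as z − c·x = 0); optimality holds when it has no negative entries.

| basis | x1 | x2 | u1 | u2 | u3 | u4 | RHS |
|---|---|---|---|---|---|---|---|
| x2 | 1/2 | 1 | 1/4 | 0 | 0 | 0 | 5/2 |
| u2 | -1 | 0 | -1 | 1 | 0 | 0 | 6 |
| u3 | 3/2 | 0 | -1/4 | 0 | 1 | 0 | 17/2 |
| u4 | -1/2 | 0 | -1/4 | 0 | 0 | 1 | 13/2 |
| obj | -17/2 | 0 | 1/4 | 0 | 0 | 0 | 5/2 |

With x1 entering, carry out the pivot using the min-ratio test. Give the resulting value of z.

45

Ratio test on column x1 — row 1: (5/2)/(1/2) = 5; row 2: entry -1 ≤ 0; row 3: (17/2)/(3/2) = 17/3; row 4: entry -1/2 ≤ 0. Minimum is 5 at row 1 (x2 leaves); pivot element 1/2.
Pivot on row 1; the obj-row RHS becomes 5/2 − (-17/2)·5 = 45.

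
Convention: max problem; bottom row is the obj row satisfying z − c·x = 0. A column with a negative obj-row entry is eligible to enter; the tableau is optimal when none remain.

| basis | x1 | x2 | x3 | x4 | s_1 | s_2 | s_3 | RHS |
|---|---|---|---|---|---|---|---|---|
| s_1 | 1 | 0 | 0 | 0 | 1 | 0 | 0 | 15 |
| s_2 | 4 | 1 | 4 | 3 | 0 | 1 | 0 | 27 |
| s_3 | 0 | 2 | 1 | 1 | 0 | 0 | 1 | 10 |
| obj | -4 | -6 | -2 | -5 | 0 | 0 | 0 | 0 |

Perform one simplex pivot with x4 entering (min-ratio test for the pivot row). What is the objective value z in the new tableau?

Ratio test on column x4 — row 1: entry 0 ≤ 0; row 2: 27/3 = 9; row 3: 10/1 = 10. Minimum is 9 at row 2 (s_2 leaves); pivot element 3.
Pivot on row 2; the obj-row RHS becomes 0 − (-5)·9 = 45.

45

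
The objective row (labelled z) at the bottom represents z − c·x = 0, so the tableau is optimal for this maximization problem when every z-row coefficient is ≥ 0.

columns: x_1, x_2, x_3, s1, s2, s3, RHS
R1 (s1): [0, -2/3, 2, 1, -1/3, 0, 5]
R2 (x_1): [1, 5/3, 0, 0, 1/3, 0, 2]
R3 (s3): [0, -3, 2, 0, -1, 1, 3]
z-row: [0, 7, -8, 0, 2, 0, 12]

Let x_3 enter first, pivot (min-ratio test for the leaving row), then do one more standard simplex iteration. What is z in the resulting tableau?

198/7

Ratio test on column x_3 — row 1: 5/2 = 5/2; row 2: entry 0 ≤ 0; row 3: 3/2 = 3/2. Minimum is 3/2 at row 3 (s3 leaves); pivot element 2.
Pivot on row 3; the z-row RHS becomes 12 − (-8)·(3/2) = 24.
Next entering variable (most negative z-row entry -5): x_2.
Ratio test on column x_2 — row 1: 2/(7/3) = 6/7; row 2: 2/(5/3) = 6/5; row 3: entry -3/2 ≤ 0. Minimum is 6/7 at row 1 (s1 leaves); pivot element 7/3.
After the second pivot the z-row RHS is 24 − (-5)·(6/7) = 198/7.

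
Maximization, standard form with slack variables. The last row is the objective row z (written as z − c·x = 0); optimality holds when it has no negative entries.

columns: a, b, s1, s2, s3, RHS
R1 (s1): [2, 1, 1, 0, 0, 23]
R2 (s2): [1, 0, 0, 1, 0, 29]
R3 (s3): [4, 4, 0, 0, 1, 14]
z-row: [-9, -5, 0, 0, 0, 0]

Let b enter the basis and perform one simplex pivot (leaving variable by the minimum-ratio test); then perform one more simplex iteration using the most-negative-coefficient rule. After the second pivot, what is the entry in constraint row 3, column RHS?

Ratio test on column b — row 1: 23/1 = 23; row 2: entry 0 ≤ 0; row 3: 14/4 = 7/2. Minimum is 7/2 at row 3 (s3 leaves); pivot element 4.
Divide row 3 by 4; eliminate column b from the other rows.
Second iteration: most negative z-row entry is -4 in column a, so a enters.
Ratio test on column a — row 1: (39/2)/1 = 39/2; row 2: 29/1 = 29; row 3: (7/2)/1 = 7/2. Minimum is 7/2 at row 3 (b leaves); pivot element 1.
Divide row 3 by 1; eliminate column a from the other rows.
After both pivots, the entry at constraint row 3, column RHS is 7/2.

7/2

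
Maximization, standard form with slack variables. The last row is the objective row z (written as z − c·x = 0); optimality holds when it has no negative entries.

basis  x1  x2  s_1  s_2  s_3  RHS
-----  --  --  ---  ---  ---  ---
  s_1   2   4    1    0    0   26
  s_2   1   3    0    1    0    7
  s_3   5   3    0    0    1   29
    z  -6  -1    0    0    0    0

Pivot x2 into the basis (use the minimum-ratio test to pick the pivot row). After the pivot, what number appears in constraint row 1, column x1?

2/3

Ratio test on column x2 — row 1: 26/4 = 13/2; row 2: 7/3 = 7/3; row 3: 29/3 = 29/3. Minimum is 7/3 at row 2 (s_2 leaves); pivot element 3.
Divide row 2 by 3; eliminate column x2 from the other rows.
Row 1 update in column x1: 2 − 4·(1/3) = 2/3.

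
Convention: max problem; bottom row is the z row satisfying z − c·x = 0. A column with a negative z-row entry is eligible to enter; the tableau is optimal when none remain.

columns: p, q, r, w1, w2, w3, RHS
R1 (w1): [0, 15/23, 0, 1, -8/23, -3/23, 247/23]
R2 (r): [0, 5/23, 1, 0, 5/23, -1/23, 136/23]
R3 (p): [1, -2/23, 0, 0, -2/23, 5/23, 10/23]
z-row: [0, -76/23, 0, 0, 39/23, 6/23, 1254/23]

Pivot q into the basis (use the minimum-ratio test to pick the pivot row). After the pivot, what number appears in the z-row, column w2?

-1/15

Ratio test on column q — row 1: (247/23)/(15/23) = 247/15; row 2: (136/23)/(5/23) = 136/5; row 3: entry -2/23 ≤ 0. Minimum is 247/15 at row 1 (w1 leaves); pivot element 15/23.
Divide row 1 by 15/23; eliminate column q from the other rows.
z-row update in column w2: 39/23 − (-76/23)·(-8/15) = -1/15.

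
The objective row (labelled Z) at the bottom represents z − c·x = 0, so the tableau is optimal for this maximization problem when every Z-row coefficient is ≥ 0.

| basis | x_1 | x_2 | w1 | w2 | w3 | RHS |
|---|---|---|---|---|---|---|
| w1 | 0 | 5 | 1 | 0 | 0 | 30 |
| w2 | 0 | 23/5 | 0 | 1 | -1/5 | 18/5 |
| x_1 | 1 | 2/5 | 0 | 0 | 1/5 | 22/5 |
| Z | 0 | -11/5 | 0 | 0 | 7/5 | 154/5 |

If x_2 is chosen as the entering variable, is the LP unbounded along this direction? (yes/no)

no

Column x_2 has positive entries in row(s) 1, 2, 3, so the ratio test bounds it — not unbounded.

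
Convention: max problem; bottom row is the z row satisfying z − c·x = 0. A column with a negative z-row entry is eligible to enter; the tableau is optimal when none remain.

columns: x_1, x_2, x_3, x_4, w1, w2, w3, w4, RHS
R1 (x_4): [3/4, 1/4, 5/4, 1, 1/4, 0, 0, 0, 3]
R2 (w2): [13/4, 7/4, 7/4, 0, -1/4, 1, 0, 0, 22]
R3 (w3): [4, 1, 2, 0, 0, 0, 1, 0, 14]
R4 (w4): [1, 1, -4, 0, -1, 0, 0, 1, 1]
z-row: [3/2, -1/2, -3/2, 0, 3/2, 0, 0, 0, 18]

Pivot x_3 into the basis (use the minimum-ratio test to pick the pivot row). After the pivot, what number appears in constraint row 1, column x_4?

Ratio test on column x_3 — row 1: 3/(5/4) = 12/5; row 2: 22/(7/4) = 88/7; row 3: 14/2 = 7; row 4: entry -4 ≤ 0. Minimum is 12/5 at row 1 (x_4 leaves); pivot element 5/4.
Divide row 1 by 5/4; eliminate column x_3 from the other rows.
In the new row 1, the x_4 entry is the old entry divided by the pivot: 1/(5/4) = 4/5.

4/5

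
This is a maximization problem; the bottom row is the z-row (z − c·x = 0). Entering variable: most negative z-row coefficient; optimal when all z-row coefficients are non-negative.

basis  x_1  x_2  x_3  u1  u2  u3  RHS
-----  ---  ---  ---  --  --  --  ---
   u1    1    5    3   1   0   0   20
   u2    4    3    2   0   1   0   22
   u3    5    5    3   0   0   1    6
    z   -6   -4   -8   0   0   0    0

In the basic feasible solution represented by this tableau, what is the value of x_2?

0

x_2 is not in the basis, so in the current basic feasible solution x_2 = 0.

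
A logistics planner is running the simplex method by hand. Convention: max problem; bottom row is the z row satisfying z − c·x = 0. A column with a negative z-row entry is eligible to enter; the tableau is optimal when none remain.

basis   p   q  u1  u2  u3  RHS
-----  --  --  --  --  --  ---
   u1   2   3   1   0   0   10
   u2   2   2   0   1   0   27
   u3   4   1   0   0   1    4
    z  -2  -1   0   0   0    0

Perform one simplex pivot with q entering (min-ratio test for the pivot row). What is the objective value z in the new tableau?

Ratio test on column q — row 1: 10/3 = 10/3; row 2: 27/2 = 27/2; row 3: 4/1 = 4. Minimum is 10/3 at row 1 (u1 leaves); pivot element 3.
Pivot on row 1; the z-row RHS becomes 0 − (-1)·(10/3) = 10/3.

10/3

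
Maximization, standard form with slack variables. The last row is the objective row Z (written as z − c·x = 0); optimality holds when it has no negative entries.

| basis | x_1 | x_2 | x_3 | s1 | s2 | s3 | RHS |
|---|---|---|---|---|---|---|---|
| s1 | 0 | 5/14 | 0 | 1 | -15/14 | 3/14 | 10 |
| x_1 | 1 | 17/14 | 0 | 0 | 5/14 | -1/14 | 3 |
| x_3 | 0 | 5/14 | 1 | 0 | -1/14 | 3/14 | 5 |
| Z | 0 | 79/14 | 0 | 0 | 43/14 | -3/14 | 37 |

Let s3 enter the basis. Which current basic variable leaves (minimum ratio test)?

x_3

Column s3 entries and ratios — s1: 10/(3/14) = 140/3; x_1: -1/14 ≤ 0, skip; x_3: 5/(3/14) = 70/3.
Smallest ratio is 70/3 in the row of x_3, so x_3 leaves.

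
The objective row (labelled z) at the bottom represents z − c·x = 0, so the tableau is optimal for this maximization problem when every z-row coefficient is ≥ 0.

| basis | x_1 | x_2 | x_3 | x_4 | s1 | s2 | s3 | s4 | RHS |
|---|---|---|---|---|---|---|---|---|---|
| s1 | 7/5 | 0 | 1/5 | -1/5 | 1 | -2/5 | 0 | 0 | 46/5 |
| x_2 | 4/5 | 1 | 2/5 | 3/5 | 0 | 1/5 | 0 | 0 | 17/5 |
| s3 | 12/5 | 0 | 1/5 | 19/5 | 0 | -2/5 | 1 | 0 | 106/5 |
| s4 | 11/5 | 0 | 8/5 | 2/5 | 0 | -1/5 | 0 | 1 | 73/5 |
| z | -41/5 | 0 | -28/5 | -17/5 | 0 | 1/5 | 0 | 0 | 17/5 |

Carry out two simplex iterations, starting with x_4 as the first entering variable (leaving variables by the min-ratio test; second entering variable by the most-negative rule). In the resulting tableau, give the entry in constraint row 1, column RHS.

Ratio test on column x_4 — row 1: entry -1/5 ≤ 0; row 2: (17/5)/(3/5) = 17/3; row 3: (106/5)/(19/5) = 106/19; row 4: (73/5)/(2/5) = 73/2. Minimum is 106/19 at row 3 (s3 leaves); pivot element 19/5.
Divide row 3 by 19/5; eliminate column x_4 from the other rows.
Second iteration: most negative z-row entry is -115/19 in column x_1, so x_1 enters.
Ratio test on column x_1 — row 1: (196/19)/(29/19) = 196/29; row 2: (1/19)/(8/19) = 1/8; row 3: (106/19)/(12/19) = 53/6; row 4: (235/19)/(37/19) = 235/37. Minimum is 1/8 at row 2 (x_2 leaves); pivot element 8/19.
Divide row 2 by 8/19; eliminate column x_1 from the other rows.
After both pivots, the entry at constraint row 1, column RHS is 81/8.

81/8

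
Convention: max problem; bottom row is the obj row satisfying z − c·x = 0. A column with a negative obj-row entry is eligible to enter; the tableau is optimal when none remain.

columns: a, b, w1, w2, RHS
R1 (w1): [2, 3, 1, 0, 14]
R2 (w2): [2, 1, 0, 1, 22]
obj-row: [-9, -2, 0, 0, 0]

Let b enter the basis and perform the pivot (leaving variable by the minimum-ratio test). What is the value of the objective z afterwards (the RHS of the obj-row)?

Ratio test on column b — row 1: 14/3 = 14/3; row 2: 22/1 = 22. Minimum is 14/3 at row 1 (w1 leaves); pivot element 3.
Pivot on row 1; the obj-row RHS becomes 0 − (-2)·(14/3) = 28/3.

28/3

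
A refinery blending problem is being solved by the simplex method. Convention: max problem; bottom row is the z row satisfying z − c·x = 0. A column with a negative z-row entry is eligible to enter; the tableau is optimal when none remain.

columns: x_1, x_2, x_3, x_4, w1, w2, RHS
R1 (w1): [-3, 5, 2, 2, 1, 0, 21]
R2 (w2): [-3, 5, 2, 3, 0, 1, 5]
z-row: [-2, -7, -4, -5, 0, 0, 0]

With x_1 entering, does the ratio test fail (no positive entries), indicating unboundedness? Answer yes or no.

Every constraint-row entry in column x_1 is ≤ 0, so increasing x_1 is unbounded.

yes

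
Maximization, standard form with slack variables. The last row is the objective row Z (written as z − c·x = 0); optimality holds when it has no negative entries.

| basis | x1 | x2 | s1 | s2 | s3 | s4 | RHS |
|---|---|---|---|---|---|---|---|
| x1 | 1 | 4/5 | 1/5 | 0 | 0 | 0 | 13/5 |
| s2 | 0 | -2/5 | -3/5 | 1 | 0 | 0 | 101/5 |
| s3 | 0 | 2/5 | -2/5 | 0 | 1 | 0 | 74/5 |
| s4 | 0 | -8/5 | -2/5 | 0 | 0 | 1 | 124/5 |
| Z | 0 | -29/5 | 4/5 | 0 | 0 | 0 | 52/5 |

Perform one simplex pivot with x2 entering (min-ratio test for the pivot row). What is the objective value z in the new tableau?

Ratio test on column x2 — row 1: (13/5)/(4/5) = 13/4; row 2: entry -2/5 ≤ 0; row 3: (74/5)/(2/5) = 37; row 4: entry -8/5 ≤ 0. Minimum is 13/4 at row 1 (x1 leaves); pivot element 4/5.
Pivot on row 1; the Z-row RHS becomes 52/5 − (-29/5)·(13/4) = 117/4.

117/4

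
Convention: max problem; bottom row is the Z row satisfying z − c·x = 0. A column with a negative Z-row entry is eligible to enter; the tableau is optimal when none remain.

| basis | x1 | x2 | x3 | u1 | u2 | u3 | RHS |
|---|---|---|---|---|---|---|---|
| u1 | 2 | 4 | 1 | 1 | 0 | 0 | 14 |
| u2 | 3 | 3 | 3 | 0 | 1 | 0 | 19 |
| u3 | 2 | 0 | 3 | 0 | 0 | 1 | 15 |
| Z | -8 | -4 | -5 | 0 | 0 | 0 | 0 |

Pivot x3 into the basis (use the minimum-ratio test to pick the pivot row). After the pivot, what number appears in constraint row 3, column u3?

Ratio test on column x3 — row 1: 14/1 = 14; row 2: 19/3 = 19/3; row 3: 15/3 = 5. Minimum is 5 at row 3 (u3 leaves); pivot element 3.
Divide row 3 by 3; eliminate column x3 from the other rows.
In the new row 3, the u3 entry is the old entry divided by the pivot: 1/3 = 1/3.

1/3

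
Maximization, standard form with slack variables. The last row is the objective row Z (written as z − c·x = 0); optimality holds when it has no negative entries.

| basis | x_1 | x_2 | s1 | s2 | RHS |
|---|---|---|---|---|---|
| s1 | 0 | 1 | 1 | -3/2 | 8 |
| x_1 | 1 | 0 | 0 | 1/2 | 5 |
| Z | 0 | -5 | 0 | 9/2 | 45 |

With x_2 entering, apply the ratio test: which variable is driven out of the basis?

s1

Column x_2 entries and ratios — s1: 8/1 = 8; x_1: 0 ≤ 0, skip.
Smallest ratio is 8 in the row of s1, so s1 leaves.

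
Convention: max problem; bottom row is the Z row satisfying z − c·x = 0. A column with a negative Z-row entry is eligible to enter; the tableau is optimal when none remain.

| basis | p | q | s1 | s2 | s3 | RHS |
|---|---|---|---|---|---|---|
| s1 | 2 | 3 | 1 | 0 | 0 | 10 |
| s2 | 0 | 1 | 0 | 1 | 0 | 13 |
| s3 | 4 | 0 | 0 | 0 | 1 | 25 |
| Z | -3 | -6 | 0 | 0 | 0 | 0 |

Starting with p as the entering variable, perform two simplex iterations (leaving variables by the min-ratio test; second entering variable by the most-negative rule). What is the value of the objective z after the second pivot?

Ratio test on column p — row 1: 10/2 = 5; row 2: entry 0 ≤ 0; row 3: 25/4 = 25/4. Minimum is 5 at row 1 (s1 leaves); pivot element 2.
Pivot on row 1; the Z-row RHS becomes 0 − (-3)·5 = 15.
Next entering variable (most negative Z-row entry -3/2): q.
Ratio test on column q — row 1: 5/(3/2) = 10/3; row 2: 13/1 = 13; row 3: entry -6 ≤ 0. Minimum is 10/3 at row 1 (p leaves); pivot element 3/2.
After the second pivot the Z-row RHS is 15 − (-3/2)·(10/3) = 20.

20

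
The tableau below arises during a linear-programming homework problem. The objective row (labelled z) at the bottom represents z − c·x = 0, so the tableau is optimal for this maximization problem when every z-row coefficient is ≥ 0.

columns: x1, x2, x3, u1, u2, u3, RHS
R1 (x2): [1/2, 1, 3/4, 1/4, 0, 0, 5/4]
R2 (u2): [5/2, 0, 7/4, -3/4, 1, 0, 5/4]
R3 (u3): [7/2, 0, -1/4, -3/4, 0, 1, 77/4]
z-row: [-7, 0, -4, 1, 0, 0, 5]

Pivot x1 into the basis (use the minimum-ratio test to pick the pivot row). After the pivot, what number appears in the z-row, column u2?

Ratio test on column x1 — row 1: (5/4)/(1/2) = 5/2; row 2: (5/4)/(5/2) = 1/2; row 3: (77/4)/(7/2) = 11/2. Minimum is 1/2 at row 2 (u2 leaves); pivot element 5/2.
Divide row 2 by 5/2; eliminate column x1 from the other rows.
z-row update in column u2: 0 − (-7)·(2/5) = 14/5.

14/5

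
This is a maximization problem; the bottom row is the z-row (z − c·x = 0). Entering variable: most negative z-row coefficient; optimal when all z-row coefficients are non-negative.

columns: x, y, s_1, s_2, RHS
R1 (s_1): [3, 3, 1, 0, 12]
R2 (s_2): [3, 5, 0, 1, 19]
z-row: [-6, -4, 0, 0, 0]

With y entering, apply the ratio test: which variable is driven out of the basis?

Column y entries and ratios — s_1: 12/3 = 4; s_2: 19/5 = 19/5.
Smallest ratio is 19/5 in the row of s_2, so s_2 leaves.

s_2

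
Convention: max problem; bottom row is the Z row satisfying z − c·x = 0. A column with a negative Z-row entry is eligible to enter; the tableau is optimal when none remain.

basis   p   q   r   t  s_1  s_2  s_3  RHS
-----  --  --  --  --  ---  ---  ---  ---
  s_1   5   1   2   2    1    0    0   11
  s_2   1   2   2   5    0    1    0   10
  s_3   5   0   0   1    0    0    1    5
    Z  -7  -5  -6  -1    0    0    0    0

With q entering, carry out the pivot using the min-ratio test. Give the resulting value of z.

Ratio test on column q — row 1: 11/1 = 11; row 2: 10/2 = 5; row 3: entry 0 ≤ 0. Minimum is 5 at row 2 (s_2 leaves); pivot element 2.
Pivot on row 2; the Z-row RHS becomes 0 − (-5)·5 = 25.

25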